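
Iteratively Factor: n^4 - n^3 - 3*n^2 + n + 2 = (n + 1)*(n^3 - 2*n^2 - n + 2) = (n - 2)*(n + 1)*(n^2 - 1) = (n - 2)*(n + 1)^2*(n - 1)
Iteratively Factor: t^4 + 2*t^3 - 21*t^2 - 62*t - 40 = (t + 1)*(t^3 + t^2 - 22*t - 40) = (t - 5)*(t + 1)*(t^2 + 6*t + 8) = (t - 5)*(t + 1)*(t + 4)*(t + 2)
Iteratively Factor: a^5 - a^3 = (a)*(a^4 - a^2) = a^2*(a^3 - a) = a^2*(a + 1)*(a^2 - a) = a^2*(a - 1)*(a + 1)*(a)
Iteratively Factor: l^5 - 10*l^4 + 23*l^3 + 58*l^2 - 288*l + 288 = (l - 2)*(l^4 - 8*l^3 + 7*l^2 + 72*l - 144) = (l - 3)*(l - 2)*(l^3 - 5*l^2 - 8*l + 48) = (l - 4)*(l - 3)*(l - 2)*(l^2 - l - 12) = (l - 4)^2*(l - 3)*(l - 2)*(l + 3)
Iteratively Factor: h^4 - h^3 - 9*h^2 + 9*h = (h - 1)*(h^3 - 9*h) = (h - 1)*(h + 3)*(h^2 - 3*h) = h*(h - 1)*(h + 3)*(h - 3)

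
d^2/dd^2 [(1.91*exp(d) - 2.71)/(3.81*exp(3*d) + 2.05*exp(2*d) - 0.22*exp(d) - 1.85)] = (110.903004*exp(6*d) - 309.293514*exp(5*d) - 218.400382*exp(4*d) + 134.863609*exp(3*d) - 124.784235*exp(2*d) - 42.019234*exp(d) + 7.639945)*exp(d)/(55.306341*exp(9*d) + 89.274015*exp(8*d) + 38.453949*exp(7*d) - 82.25909*exp(6*d) - 88.916988*exp(5*d) - 13.722195*exp(4*d) + 44.114627*exp(3*d) + 20.779755*exp(2*d) - 2.25885*exp(d) - 6.331625)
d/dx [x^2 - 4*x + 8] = 2*x - 4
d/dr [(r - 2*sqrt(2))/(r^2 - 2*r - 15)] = (r^2 - 2*r - 2*(r - 1)*(r - 2*sqrt(2)) - 15)/(-r^2 + 2*r + 15)^2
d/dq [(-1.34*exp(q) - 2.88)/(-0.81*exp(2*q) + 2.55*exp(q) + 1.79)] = (-1.0854*exp(2*q) - 4.6656*exp(q) + 4.9454)*exp(q)/(0.6561*exp(4*q) - 4.131*exp(3*q) + 3.6027*exp(2*q) + 9.129*exp(q) + 3.2041)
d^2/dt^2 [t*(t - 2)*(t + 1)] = 6*t - 2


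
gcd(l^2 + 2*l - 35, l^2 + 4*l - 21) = l + 7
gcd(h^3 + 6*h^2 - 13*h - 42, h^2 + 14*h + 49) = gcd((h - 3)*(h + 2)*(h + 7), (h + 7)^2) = h + 7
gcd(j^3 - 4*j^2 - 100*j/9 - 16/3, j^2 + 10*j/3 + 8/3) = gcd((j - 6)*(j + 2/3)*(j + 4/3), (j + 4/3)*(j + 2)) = j + 4/3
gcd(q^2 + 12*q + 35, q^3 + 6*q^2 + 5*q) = q + 5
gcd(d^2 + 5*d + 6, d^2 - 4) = d + 2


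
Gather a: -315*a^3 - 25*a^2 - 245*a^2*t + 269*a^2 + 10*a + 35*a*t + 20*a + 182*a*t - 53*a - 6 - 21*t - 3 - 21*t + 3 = -315*a^3 + a^2*(244 - 245*t) + a*(217*t - 23) - 42*t - 6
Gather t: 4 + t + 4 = t + 8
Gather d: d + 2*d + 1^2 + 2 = 3*d + 3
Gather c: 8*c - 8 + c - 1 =9*c - 9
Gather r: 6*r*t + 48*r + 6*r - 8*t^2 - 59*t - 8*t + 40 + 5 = r*(6*t + 54) - 8*t^2 - 67*t + 45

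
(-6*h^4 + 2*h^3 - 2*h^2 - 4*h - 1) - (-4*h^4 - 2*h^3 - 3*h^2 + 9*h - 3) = -2*h^4 + 4*h^3 + h^2 - 13*h + 2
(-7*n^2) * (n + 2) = -7*n^3 - 14*n^2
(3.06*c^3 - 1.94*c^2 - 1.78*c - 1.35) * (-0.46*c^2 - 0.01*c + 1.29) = -1.4076*c^5 + 0.8618*c^4 + 4.7856*c^3 - 1.8638*c^2 - 2.2827*c - 1.7415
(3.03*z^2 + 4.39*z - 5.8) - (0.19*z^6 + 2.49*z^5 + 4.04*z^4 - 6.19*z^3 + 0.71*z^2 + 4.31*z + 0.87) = -0.19*z^6 - 2.49*z^5 - 4.04*z^4 + 6.19*z^3 + 2.32*z^2 + 0.0800000000000001*z - 6.67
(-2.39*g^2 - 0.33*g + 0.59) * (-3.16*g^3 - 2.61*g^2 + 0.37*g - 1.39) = 7.5524*g^5 + 7.2807*g^4 - 1.8874*g^3 + 1.6601*g^2 + 0.677*g - 0.8201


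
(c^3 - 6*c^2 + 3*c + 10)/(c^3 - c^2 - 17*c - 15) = (c - 2)/(c + 3)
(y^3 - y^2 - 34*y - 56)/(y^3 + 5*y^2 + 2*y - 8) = (y - 7)/(y - 1)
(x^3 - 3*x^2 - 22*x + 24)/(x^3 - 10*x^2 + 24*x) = (x^2 + 3*x - 4)/(x*(x - 4))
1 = 1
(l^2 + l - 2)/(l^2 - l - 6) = (l - 1)/(l - 3)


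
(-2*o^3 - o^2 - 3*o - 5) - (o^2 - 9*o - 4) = -2*o^3 - 2*o^2 + 6*o - 1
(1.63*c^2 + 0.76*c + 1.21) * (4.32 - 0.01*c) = -0.0163*c^3 + 7.034*c^2 + 3.2711*c + 5.2272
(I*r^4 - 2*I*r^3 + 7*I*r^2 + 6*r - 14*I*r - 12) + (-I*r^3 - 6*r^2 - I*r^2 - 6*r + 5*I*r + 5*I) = I*r^4 - 3*I*r^3 - 6*r^2 + 6*I*r^2 - 9*I*r - 12 + 5*I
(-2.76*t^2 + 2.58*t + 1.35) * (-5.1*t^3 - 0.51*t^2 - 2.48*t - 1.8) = 14.076*t^5 - 11.7504*t^4 - 1.356*t^3 - 2.1189*t^2 - 7.992*t - 2.43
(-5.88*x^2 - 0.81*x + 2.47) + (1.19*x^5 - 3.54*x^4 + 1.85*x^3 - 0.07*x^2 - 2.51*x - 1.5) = 1.19*x^5 - 3.54*x^4 + 1.85*x^3 - 5.95*x^2 - 3.32*x + 0.97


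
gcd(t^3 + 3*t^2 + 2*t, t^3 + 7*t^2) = t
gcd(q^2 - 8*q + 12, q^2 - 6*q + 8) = q - 2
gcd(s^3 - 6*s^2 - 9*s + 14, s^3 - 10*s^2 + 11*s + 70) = s^2 - 5*s - 14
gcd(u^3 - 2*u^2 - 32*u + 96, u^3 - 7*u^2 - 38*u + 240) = u + 6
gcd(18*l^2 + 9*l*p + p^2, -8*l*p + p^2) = 1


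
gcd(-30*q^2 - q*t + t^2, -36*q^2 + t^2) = 6*q - t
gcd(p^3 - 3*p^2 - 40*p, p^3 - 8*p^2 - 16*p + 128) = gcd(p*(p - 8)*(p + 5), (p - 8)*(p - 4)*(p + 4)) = p - 8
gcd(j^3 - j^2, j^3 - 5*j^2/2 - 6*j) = j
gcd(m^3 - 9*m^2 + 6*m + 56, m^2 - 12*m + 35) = m - 7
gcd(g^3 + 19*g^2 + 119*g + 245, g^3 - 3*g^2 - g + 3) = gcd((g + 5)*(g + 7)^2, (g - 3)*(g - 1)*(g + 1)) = 1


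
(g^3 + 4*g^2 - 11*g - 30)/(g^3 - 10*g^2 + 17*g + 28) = (g^3 + 4*g^2 - 11*g - 30)/(g^3 - 10*g^2 + 17*g + 28)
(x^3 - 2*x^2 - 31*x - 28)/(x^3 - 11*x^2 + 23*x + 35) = (x + 4)/(x - 5)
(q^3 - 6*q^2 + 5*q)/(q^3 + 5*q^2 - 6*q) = (q - 5)/(q + 6)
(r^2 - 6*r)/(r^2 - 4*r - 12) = r/(r + 2)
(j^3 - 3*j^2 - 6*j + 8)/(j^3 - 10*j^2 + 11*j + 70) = (j^2 - 5*j + 4)/(j^2 - 12*j + 35)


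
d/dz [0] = 0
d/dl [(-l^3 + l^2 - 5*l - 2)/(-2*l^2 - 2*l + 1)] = (2*l^4 + 4*l^3 - 15*l^2 - 6*l - 9)/(4*l^4 + 8*l^3 - 4*l + 1)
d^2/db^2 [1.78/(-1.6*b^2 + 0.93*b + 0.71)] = (-9.1136*b^2 + 5.29728*b + 1.78*(3.2*b - 0.93)*(6.4*b - 1.86) + 4.04416)/(-1.6*b^2 + 0.93*b + 0.71)^3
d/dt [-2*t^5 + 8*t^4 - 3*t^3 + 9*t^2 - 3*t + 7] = -10*t^4 + 32*t^3 - 9*t^2 + 18*t - 3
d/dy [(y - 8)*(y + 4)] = 2*y - 4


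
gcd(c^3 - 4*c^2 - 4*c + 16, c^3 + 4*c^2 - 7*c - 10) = c - 2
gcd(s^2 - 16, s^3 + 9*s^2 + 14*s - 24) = s + 4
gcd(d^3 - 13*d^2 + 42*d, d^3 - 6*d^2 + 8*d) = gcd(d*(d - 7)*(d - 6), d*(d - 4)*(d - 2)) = d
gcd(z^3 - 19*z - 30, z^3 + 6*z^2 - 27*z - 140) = z - 5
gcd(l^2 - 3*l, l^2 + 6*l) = l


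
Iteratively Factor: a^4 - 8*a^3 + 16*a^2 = (a)*(a^3 - 8*a^2 + 16*a) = a*(a - 4)*(a^2 - 4*a) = a*(a - 4)^2*(a)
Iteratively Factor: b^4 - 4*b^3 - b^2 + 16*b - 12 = (b - 2)*(b^3 - 2*b^2 - 5*b + 6) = (b - 3)*(b - 2)*(b^2 + b - 2) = (b - 3)*(b - 2)*(b + 2)*(b - 1)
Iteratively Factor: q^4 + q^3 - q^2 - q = (q + 1)*(q^3 - q) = (q - 1)*(q + 1)*(q^2 + q) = q*(q - 1)*(q + 1)*(q + 1)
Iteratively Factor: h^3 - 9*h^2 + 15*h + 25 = (h - 5)*(h^2 - 4*h - 5) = (h - 5)*(h + 1)*(h - 5)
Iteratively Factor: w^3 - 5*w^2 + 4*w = (w)*(w^2 - 5*w + 4) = w*(w - 1)*(w - 4)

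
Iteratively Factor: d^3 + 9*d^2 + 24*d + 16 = (d + 1)*(d^2 + 8*d + 16) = (d + 1)*(d + 4)*(d + 4)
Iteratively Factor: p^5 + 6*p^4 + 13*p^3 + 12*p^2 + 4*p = (p + 1)*(p^4 + 5*p^3 + 8*p^2 + 4*p) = (p + 1)*(p + 2)*(p^3 + 3*p^2 + 2*p) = p*(p + 1)*(p + 2)*(p^2 + 3*p + 2) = p*(p + 1)*(p + 2)^2*(p + 1)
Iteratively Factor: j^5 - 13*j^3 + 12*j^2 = (j)*(j^4 - 13*j^2 + 12*j) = j*(j - 1)*(j^3 + j^2 - 12*j) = j*(j - 3)*(j - 1)*(j^2 + 4*j) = j^2*(j - 3)*(j - 1)*(j + 4)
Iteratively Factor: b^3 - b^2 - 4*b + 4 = (b + 2)*(b^2 - 3*b + 2) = (b - 1)*(b + 2)*(b - 2)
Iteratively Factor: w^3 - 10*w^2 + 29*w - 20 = (w - 4)*(w^2 - 6*w + 5) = (w - 4)*(w - 1)*(w - 5)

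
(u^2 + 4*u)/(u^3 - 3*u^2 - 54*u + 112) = u*(u + 4)/(u^3 - 3*u^2 - 54*u + 112)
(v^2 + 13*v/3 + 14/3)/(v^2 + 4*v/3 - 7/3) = (v + 2)/(v - 1)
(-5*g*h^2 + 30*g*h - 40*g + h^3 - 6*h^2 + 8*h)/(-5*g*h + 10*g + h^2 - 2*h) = h - 4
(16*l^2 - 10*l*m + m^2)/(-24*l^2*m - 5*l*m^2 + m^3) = (-2*l + m)/(m*(3*l + m))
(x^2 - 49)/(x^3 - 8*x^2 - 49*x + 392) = 1/(x - 8)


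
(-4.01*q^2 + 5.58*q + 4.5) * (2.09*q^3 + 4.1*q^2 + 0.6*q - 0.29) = -8.3809*q^5 - 4.7788*q^4 + 29.877*q^3 + 22.9609*q^2 + 1.0818*q - 1.305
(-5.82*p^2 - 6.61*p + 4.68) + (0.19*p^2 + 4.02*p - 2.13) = -5.63*p^2 - 2.59*p + 2.55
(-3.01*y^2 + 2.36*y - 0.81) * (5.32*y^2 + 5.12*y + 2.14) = -16.0132*y^4 - 2.856*y^3 + 1.3326*y^2 + 0.903199999999999*y - 1.7334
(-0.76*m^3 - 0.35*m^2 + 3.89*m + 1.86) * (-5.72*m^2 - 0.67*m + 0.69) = 4.3472*m^5 + 2.5112*m^4 - 22.5407*m^3 - 13.487*m^2 + 1.4379*m + 1.2834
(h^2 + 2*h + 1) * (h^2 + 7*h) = h^4 + 9*h^3 + 15*h^2 + 7*h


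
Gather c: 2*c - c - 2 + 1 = c - 1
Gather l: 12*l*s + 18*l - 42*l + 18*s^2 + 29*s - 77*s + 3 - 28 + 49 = l*(12*s - 24) + 18*s^2 - 48*s + 24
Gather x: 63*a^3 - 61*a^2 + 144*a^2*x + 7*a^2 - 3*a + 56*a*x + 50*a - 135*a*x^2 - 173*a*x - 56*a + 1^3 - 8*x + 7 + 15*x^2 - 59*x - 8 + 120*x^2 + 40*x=63*a^3 - 54*a^2 - 9*a + x^2*(135 - 135*a) + x*(144*a^2 - 117*a - 27)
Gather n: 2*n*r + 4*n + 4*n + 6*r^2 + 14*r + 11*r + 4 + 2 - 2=n*(2*r + 8) + 6*r^2 + 25*r + 4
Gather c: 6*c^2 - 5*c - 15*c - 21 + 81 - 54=6*c^2 - 20*c + 6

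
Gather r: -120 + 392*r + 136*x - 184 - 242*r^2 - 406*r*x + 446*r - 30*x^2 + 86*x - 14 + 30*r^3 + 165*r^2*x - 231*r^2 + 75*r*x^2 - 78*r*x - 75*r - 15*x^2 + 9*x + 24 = 30*r^3 + r^2*(165*x - 473) + r*(75*x^2 - 484*x + 763) - 45*x^2 + 231*x - 294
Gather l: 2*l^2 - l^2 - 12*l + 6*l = l^2 - 6*l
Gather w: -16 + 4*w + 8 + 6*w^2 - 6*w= 6*w^2 - 2*w - 8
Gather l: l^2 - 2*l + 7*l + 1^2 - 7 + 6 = l^2 + 5*l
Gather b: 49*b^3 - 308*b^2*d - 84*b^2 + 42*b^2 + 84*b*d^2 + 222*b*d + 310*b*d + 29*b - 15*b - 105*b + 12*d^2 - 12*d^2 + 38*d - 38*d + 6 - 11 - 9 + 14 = 49*b^3 + b^2*(-308*d - 42) + b*(84*d^2 + 532*d - 91)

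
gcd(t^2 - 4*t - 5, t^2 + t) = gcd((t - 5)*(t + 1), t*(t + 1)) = t + 1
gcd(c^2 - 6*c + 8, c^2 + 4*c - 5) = 1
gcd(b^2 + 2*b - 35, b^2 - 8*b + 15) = b - 5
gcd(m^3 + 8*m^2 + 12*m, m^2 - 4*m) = m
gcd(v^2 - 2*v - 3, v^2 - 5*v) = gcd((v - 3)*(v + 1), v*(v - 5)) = 1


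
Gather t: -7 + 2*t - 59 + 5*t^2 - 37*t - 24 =5*t^2 - 35*t - 90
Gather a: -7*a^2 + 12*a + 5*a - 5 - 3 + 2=-7*a^2 + 17*a - 6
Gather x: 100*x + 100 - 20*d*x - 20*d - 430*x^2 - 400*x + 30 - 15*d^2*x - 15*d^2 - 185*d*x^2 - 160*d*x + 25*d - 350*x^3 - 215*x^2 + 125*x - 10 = -15*d^2 + 5*d - 350*x^3 + x^2*(-185*d - 645) + x*(-15*d^2 - 180*d - 175) + 120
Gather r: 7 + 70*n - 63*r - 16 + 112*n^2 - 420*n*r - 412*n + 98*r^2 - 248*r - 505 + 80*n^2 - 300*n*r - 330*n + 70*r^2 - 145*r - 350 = 192*n^2 - 672*n + 168*r^2 + r*(-720*n - 456) - 864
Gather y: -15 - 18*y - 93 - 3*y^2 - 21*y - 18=-3*y^2 - 39*y - 126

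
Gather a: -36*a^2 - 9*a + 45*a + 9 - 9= -36*a^2 + 36*a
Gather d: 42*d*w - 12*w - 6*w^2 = 42*d*w - 6*w^2 - 12*w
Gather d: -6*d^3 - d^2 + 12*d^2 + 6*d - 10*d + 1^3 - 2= -6*d^3 + 11*d^2 - 4*d - 1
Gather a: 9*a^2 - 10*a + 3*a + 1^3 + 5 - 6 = 9*a^2 - 7*a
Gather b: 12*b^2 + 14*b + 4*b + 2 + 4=12*b^2 + 18*b + 6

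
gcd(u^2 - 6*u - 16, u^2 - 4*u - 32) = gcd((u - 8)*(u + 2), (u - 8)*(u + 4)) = u - 8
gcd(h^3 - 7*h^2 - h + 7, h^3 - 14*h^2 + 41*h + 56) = h^2 - 6*h - 7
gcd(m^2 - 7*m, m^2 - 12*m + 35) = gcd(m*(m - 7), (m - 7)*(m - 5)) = m - 7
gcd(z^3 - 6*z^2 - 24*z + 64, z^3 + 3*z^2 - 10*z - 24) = z + 4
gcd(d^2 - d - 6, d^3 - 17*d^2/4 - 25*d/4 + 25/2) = d + 2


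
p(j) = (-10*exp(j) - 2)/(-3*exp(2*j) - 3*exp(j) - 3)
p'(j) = (-10*exp(j) - 2)*(6*exp(2*j) + 3*exp(j))/(-3*exp(2*j) - 3*exp(j) - 3)^2 - 10*exp(j)/(-3*exp(2*j) - 3*exp(j) - 3) = 2*(-(2*exp(j) + 1)*(5*exp(j) + 1) + 5*exp(2*j) + 5*exp(j) + 5)*exp(j)/(3*(exp(2*j) + exp(j) + 1)^2)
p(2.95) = 0.17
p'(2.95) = -0.16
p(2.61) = 0.23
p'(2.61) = -0.22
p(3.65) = 0.08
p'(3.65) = -0.08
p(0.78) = 1.00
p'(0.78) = -0.56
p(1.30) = 0.71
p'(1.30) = -0.53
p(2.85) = 0.18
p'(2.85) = -0.17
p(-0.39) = 1.37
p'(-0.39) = 0.04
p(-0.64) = 1.34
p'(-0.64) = 0.17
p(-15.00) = 0.67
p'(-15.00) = 0.00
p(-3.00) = 0.79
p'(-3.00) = 0.12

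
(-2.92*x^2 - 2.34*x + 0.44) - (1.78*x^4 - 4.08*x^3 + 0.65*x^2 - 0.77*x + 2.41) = -1.78*x^4 + 4.08*x^3 - 3.57*x^2 - 1.57*x - 1.97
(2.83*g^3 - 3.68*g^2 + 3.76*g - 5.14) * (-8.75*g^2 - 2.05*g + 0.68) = -24.7625*g^5 + 26.3985*g^4 - 23.4316*g^3 + 34.7646*g^2 + 13.0938*g - 3.4952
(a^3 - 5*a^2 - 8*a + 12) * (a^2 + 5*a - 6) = a^5 - 39*a^3 + 2*a^2 + 108*a - 72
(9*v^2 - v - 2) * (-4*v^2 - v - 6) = -36*v^4 - 5*v^3 - 45*v^2 + 8*v + 12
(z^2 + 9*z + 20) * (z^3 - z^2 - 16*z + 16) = z^5 + 8*z^4 - 5*z^3 - 148*z^2 - 176*z + 320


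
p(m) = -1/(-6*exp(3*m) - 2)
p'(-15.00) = 0.00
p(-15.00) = 0.50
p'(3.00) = 0.00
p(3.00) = 0.00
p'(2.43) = -0.00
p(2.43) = 0.00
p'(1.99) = -0.00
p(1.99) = 0.00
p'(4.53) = -0.00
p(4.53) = 0.00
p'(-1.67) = -0.03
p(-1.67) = 0.49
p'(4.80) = -0.00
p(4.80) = 0.00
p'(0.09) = -0.24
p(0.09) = 0.10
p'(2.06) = -0.00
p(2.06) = 0.00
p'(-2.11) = -0.01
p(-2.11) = 0.50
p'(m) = -18*exp(3*m)/(-6*exp(3*m) - 2)^2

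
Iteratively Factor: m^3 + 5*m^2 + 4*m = (m + 4)*(m^2 + m) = m*(m + 4)*(m + 1)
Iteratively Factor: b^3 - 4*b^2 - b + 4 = (b + 1)*(b^2 - 5*b + 4) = (b - 4)*(b + 1)*(b - 1)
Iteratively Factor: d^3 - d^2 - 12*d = (d - 4)*(d^2 + 3*d) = d*(d - 4)*(d + 3)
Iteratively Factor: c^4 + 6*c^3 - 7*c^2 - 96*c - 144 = (c + 4)*(c^3 + 2*c^2 - 15*c - 36) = (c + 3)*(c + 4)*(c^2 - c - 12) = (c - 4)*(c + 3)*(c + 4)*(c + 3)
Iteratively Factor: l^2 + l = (l)*(l + 1)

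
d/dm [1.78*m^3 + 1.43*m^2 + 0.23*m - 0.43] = 5.34*m^2 + 2.86*m + 0.23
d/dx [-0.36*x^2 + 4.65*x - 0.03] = 4.65 - 0.72*x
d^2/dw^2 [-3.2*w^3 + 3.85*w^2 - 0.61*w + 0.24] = 7.7 - 19.2*w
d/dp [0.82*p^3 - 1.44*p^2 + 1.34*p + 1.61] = 2.46*p^2 - 2.88*p + 1.34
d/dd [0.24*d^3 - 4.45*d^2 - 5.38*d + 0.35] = 0.72*d^2 - 8.9*d - 5.38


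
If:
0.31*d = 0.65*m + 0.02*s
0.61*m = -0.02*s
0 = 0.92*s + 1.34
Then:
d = 0.01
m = 0.05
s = -1.46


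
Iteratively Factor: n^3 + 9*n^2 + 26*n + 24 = (n + 4)*(n^2 + 5*n + 6) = (n + 2)*(n + 4)*(n + 3)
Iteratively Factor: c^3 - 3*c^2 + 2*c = (c - 1)*(c^2 - 2*c) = c*(c - 1)*(c - 2)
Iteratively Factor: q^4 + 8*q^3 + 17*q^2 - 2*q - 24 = (q + 3)*(q^3 + 5*q^2 + 2*q - 8) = (q - 1)*(q + 3)*(q^2 + 6*q + 8) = (q - 1)*(q + 3)*(q + 4)*(q + 2)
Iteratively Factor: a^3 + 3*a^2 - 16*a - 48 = (a + 4)*(a^2 - a - 12) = (a + 3)*(a + 4)*(a - 4)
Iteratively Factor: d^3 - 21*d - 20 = (d - 5)*(d^2 + 5*d + 4) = (d - 5)*(d + 4)*(d + 1)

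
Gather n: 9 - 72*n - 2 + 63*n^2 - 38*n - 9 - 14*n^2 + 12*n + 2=49*n^2 - 98*n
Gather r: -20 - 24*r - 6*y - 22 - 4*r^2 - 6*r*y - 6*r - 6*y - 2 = -4*r^2 + r*(-6*y - 30) - 12*y - 44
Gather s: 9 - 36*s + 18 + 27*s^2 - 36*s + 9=27*s^2 - 72*s + 36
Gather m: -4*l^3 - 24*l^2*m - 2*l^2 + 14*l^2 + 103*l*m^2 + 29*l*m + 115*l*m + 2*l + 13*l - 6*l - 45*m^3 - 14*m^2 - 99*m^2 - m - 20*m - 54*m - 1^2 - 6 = -4*l^3 + 12*l^2 + 9*l - 45*m^3 + m^2*(103*l - 113) + m*(-24*l^2 + 144*l - 75) - 7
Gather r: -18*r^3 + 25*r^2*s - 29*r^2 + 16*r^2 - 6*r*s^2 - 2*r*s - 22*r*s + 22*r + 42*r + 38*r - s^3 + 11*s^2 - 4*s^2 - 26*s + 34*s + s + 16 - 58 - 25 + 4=-18*r^3 + r^2*(25*s - 13) + r*(-6*s^2 - 24*s + 102) - s^3 + 7*s^2 + 9*s - 63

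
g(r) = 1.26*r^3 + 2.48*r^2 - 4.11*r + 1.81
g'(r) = 3.78*r^2 + 4.96*r - 4.11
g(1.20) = 2.63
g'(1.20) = 7.29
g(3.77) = 89.08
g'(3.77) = 68.31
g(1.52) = 5.72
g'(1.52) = 12.16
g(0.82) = 0.80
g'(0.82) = 2.50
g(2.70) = 33.59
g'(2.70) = 36.84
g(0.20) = 1.10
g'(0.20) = -2.97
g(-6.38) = -198.24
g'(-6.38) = 118.11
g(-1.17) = 8.00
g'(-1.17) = -4.74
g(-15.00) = -3631.04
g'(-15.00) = 771.99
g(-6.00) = -156.41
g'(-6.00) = 102.21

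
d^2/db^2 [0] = 0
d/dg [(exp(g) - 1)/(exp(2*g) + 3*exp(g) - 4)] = -exp(g)/(exp(2*g) + 8*exp(g) + 16)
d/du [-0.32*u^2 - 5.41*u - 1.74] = -0.64*u - 5.41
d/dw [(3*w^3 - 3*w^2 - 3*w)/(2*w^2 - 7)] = 3*(2*w^4 - 19*w^2 + 14*w + 7)/(4*w^4 - 28*w^2 + 49)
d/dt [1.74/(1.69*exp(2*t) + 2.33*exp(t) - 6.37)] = (-5.8812*exp(t) - 4.0542)*exp(t)/(1.69*exp(2*t) + 2.33*exp(t) - 6.37)^2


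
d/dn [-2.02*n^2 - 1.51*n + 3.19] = -4.04*n - 1.51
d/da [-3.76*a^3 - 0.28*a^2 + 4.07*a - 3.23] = -11.28*a^2 - 0.56*a + 4.07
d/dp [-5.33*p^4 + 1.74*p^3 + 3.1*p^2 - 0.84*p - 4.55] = -21.32*p^3 + 5.22*p^2 + 6.2*p - 0.84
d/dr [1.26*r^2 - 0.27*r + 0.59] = 2.52*r - 0.27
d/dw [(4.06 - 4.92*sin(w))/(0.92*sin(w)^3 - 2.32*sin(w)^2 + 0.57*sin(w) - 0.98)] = (9.0528*sin(w)^3 - 22.62*sin(w)^2 + 18.8384*sin(w) + 2.5074)*cos(w)/(0.8464*sin(w)^6 - 4.2688*sin(w)^5 + 6.4312*sin(w)^4 - 4.448*sin(w)^3 + 4.8721*sin(w)^2 - 1.1172*sin(w) + 0.9604)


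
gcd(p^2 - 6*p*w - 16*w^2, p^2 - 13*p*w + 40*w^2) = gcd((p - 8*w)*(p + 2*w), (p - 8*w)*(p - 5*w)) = p - 8*w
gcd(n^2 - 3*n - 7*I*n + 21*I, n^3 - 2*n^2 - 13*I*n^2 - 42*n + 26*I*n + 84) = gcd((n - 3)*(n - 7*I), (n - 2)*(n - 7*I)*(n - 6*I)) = n - 7*I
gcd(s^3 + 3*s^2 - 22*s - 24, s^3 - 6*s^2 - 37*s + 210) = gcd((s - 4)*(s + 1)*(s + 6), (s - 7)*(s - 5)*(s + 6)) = s + 6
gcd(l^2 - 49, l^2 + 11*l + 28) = l + 7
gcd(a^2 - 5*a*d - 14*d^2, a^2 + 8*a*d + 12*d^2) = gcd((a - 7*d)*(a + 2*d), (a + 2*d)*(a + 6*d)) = a + 2*d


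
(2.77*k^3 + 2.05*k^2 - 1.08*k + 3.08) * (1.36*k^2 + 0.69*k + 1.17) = 3.7672*k^5 + 4.6993*k^4 + 3.1866*k^3 + 5.8421*k^2 + 0.8616*k + 3.6036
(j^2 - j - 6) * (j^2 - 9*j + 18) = j^4 - 10*j^3 + 21*j^2 + 36*j - 108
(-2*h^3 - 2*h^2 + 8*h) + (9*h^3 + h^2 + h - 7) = 7*h^3 - h^2 + 9*h - 7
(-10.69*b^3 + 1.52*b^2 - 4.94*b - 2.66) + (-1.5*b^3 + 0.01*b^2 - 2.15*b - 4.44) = -12.19*b^3 + 1.53*b^2 - 7.09*b - 7.1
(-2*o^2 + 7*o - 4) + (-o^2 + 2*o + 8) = -3*o^2 + 9*o + 4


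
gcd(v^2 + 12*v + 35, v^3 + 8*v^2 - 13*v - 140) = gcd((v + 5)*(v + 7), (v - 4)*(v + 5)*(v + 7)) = v^2 + 12*v + 35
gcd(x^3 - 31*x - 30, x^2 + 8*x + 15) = x + 5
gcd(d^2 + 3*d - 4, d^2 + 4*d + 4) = 1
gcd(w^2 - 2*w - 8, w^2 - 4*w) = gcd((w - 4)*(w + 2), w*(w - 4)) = w - 4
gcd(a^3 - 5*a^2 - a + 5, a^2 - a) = a - 1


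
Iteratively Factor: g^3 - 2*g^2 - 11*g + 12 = (g - 4)*(g^2 + 2*g - 3) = (g - 4)*(g + 3)*(g - 1)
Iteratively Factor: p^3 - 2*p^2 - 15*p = (p + 3)*(p^2 - 5*p) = p*(p + 3)*(p - 5)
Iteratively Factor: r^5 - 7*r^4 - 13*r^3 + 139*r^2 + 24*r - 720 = (r - 4)*(r^4 - 3*r^3 - 25*r^2 + 39*r + 180) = (r - 4)^2*(r^3 + r^2 - 21*r - 45) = (r - 4)^2*(r + 3)*(r^2 - 2*r - 15) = (r - 5)*(r - 4)^2*(r + 3)*(r + 3)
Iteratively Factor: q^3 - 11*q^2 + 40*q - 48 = (q - 4)*(q^2 - 7*q + 12) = (q - 4)*(q - 3)*(q - 4)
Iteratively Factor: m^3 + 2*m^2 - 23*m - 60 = (m - 5)*(m^2 + 7*m + 12) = (m - 5)*(m + 4)*(m + 3)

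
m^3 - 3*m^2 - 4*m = m*(m - 4)*(m + 1)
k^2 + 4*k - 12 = (k - 2)*(k + 6)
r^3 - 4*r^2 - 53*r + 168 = (r - 8)*(r - 3)*(r + 7)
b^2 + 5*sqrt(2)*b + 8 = (b + sqrt(2))*(b + 4*sqrt(2))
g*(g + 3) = g^2 + 3*g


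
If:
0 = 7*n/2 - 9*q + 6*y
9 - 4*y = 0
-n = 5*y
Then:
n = -45/4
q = -23/8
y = 9/4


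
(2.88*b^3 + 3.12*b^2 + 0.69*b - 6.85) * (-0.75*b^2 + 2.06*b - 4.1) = -2.16*b^5 + 3.5928*b^4 - 5.8983*b^3 - 6.2331*b^2 - 16.94*b + 28.085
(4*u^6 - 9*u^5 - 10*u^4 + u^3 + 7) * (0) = 0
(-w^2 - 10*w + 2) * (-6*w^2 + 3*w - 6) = 6*w^4 + 57*w^3 - 36*w^2 + 66*w - 12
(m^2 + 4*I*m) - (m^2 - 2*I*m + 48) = 6*I*m - 48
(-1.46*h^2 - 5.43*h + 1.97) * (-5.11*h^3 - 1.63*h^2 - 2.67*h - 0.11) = 7.4606*h^5 + 30.1271*h^4 + 2.6824*h^3 + 11.4476*h^2 - 4.6626*h - 0.2167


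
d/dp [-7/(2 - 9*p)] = -63/(9*p - 2)^2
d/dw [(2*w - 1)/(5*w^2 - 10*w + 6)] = 2*(-5*w^2 + 5*w + 1)/(25*w^4 - 100*w^3 + 160*w^2 - 120*w + 36)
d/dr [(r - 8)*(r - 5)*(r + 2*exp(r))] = 2*r^2*exp(r) + 3*r^2 - 22*r*exp(r) - 26*r + 54*exp(r) + 40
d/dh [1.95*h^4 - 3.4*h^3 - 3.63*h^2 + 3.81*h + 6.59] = 7.8*h^3 - 10.2*h^2 - 7.26*h + 3.81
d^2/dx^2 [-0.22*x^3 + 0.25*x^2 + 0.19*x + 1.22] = 0.5 - 1.32*x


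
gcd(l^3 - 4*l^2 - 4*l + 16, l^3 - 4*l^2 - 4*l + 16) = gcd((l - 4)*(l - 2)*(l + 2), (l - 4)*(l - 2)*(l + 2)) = l^3 - 4*l^2 - 4*l + 16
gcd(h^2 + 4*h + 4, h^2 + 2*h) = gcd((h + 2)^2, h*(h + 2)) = h + 2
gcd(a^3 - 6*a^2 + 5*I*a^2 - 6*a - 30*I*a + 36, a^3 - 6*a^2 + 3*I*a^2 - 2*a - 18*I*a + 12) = a^2 + a*(-6 + 2*I) - 12*I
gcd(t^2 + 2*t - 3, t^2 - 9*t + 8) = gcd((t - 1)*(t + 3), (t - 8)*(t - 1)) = t - 1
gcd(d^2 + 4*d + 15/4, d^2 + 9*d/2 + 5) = d + 5/2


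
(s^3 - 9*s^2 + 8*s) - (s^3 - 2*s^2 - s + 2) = -7*s^2 + 9*s - 2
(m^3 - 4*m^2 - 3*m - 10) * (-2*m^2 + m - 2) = -2*m^5 + 9*m^4 + 25*m^2 - 4*m + 20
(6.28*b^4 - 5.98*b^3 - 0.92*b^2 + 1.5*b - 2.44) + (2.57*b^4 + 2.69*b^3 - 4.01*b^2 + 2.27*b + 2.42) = 8.85*b^4 - 3.29*b^3 - 4.93*b^2 + 3.77*b - 0.02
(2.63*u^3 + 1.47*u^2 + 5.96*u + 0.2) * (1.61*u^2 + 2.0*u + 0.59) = 4.2343*u^5 + 7.6267*u^4 + 14.0873*u^3 + 13.1093*u^2 + 3.9164*u + 0.118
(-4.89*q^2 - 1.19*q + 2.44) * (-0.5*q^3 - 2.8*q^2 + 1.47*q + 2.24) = 2.445*q^5 + 14.287*q^4 - 5.0763*q^3 - 19.5349*q^2 + 0.9212*q + 5.4656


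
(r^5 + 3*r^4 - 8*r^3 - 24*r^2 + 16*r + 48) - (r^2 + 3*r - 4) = r^5 + 3*r^4 - 8*r^3 - 25*r^2 + 13*r + 52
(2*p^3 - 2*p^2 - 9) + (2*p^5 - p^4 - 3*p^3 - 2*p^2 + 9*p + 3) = 2*p^5 - p^4 - p^3 - 4*p^2 + 9*p - 6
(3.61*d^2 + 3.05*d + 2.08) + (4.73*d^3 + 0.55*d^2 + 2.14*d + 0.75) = 4.73*d^3 + 4.16*d^2 + 5.19*d + 2.83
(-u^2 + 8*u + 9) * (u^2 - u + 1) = -u^4 + 9*u^3 - u + 9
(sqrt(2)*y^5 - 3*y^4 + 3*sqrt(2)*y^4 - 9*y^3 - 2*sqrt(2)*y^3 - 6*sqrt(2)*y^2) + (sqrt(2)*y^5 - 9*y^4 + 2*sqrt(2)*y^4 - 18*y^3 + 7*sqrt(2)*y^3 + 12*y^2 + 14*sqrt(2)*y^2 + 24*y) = 2*sqrt(2)*y^5 - 12*y^4 + 5*sqrt(2)*y^4 - 27*y^3 + 5*sqrt(2)*y^3 + 8*sqrt(2)*y^2 + 12*y^2 + 24*y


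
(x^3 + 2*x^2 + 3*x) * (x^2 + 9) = x^5 + 2*x^4 + 12*x^3 + 18*x^2 + 27*x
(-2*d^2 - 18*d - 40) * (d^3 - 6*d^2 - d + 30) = -2*d^5 - 6*d^4 + 70*d^3 + 198*d^2 - 500*d - 1200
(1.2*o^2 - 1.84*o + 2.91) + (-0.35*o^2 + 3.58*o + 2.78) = 0.85*o^2 + 1.74*o + 5.69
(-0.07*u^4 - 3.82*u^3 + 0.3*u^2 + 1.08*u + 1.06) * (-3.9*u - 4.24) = 0.273*u^5 + 15.1948*u^4 + 15.0268*u^3 - 5.484*u^2 - 8.7132*u - 4.4944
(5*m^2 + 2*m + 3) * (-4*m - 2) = -20*m^3 - 18*m^2 - 16*m - 6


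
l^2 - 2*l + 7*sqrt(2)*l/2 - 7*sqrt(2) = (l - 2)*(l + 7*sqrt(2)/2)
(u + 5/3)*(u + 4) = u^2 + 17*u/3 + 20/3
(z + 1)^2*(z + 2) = z^3 + 4*z^2 + 5*z + 2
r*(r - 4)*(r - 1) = r^3 - 5*r^2 + 4*r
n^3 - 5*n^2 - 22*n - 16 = (n - 8)*(n + 1)*(n + 2)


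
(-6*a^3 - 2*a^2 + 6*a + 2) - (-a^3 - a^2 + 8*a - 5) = -5*a^3 - a^2 - 2*a + 7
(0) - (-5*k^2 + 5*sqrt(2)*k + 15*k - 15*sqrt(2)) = 5*k^2 - 15*k - 5*sqrt(2)*k + 15*sqrt(2)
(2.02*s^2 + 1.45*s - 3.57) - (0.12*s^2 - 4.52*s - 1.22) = 1.9*s^2 + 5.97*s - 2.35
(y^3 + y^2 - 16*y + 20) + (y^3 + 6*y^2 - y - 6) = 2*y^3 + 7*y^2 - 17*y + 14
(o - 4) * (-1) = 4 - o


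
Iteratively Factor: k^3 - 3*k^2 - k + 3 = (k - 1)*(k^2 - 2*k - 3) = (k - 3)*(k - 1)*(k + 1)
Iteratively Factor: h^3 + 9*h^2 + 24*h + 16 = (h + 1)*(h^2 + 8*h + 16) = (h + 1)*(h + 4)*(h + 4)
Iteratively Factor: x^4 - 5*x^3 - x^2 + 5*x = (x - 1)*(x^3 - 4*x^2 - 5*x) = (x - 1)*(x + 1)*(x^2 - 5*x) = x*(x - 1)*(x + 1)*(x - 5)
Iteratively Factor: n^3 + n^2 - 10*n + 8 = (n - 1)*(n^2 + 2*n - 8) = (n - 1)*(n + 4)*(n - 2)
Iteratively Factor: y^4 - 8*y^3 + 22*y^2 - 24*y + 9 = (y - 3)*(y^3 - 5*y^2 + 7*y - 3) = (y - 3)*(y - 1)*(y^2 - 4*y + 3) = (y - 3)*(y - 1)^2*(y - 3)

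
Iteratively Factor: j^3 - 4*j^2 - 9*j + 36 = (j + 3)*(j^2 - 7*j + 12) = (j - 3)*(j + 3)*(j - 4)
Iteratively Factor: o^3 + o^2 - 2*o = (o)*(o^2 + o - 2) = o*(o + 2)*(o - 1)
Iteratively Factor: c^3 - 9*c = (c - 3)*(c^2 + 3*c) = (c - 3)*(c + 3)*(c)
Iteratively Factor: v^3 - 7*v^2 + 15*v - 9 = (v - 1)*(v^2 - 6*v + 9) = (v - 3)*(v - 1)*(v - 3)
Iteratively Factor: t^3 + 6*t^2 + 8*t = (t)*(t^2 + 6*t + 8) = t*(t + 4)*(t + 2)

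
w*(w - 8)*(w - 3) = w^3 - 11*w^2 + 24*w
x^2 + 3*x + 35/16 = (x + 5/4)*(x + 7/4)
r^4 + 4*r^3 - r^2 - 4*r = r*(r - 1)*(r + 1)*(r + 4)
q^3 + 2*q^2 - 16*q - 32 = (q - 4)*(q + 2)*(q + 4)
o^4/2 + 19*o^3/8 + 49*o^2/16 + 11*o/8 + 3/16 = (o/2 + 1/4)*(o + 1/4)*(o + 1)*(o + 3)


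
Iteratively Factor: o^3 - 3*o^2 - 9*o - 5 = (o + 1)*(o^2 - 4*o - 5) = (o + 1)^2*(o - 5)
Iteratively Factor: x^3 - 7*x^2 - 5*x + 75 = (x - 5)*(x^2 - 2*x - 15) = (x - 5)*(x + 3)*(x - 5)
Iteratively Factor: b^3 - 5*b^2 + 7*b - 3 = (b - 1)*(b^2 - 4*b + 3) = (b - 3)*(b - 1)*(b - 1)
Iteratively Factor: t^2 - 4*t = (t)*(t - 4)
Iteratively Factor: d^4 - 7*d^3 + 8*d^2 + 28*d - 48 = (d + 2)*(d^3 - 9*d^2 + 26*d - 24) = (d - 3)*(d + 2)*(d^2 - 6*d + 8) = (d - 3)*(d - 2)*(d + 2)*(d - 4)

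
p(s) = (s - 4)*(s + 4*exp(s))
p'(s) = s + (s - 4)*(4*exp(s) + 1) + 4*exp(s)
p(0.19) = -19.15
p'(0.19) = -17.21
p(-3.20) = 21.87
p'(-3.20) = -11.41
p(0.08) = -17.30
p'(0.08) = -16.49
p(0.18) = -18.98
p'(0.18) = -17.14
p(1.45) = -47.18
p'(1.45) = -27.53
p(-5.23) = 48.08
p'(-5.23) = -14.64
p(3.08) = -82.90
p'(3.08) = 9.12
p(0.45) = -23.87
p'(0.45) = -19.10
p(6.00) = 3239.43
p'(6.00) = 4849.15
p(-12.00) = 192.00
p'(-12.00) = -28.00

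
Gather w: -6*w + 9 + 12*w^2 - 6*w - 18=12*w^2 - 12*w - 9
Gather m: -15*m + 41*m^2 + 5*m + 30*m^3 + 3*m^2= 30*m^3 + 44*m^2 - 10*m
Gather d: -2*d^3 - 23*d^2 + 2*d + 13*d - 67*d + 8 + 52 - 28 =-2*d^3 - 23*d^2 - 52*d + 32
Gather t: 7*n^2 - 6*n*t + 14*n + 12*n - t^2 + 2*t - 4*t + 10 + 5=7*n^2 + 26*n - t^2 + t*(-6*n - 2) + 15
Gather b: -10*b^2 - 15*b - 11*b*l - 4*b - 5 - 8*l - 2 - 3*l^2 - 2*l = -10*b^2 + b*(-11*l - 19) - 3*l^2 - 10*l - 7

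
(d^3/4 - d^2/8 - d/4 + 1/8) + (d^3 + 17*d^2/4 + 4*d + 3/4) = 5*d^3/4 + 33*d^2/8 + 15*d/4 + 7/8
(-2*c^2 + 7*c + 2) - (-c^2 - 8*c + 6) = -c^2 + 15*c - 4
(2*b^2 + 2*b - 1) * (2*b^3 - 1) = 4*b^5 + 4*b^4 - 2*b^3 - 2*b^2 - 2*b + 1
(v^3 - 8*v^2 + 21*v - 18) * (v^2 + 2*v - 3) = v^5 - 6*v^4 + 2*v^3 + 48*v^2 - 99*v + 54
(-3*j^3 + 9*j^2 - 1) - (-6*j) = -3*j^3 + 9*j^2 + 6*j - 1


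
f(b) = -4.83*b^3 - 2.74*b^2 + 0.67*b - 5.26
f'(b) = -14.49*b^2 - 5.48*b + 0.67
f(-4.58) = 398.22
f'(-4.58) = -278.18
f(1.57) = -29.65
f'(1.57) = -43.65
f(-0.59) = -5.62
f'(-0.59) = -1.14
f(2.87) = -140.09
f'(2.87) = -134.41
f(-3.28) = 133.50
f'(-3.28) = -137.24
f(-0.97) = -4.08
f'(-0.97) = -7.65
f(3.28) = -202.98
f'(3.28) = -173.19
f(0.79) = -8.82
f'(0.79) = -12.70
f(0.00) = -5.26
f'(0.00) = 0.67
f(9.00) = -3742.24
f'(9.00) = -1222.34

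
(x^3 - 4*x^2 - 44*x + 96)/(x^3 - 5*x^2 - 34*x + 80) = (x + 6)/(x + 5)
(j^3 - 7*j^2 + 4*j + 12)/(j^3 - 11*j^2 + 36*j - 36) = (j + 1)/(j - 3)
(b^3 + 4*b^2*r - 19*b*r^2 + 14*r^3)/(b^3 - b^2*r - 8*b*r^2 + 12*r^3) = (-b^2 - 6*b*r + 7*r^2)/(-b^2 - b*r + 6*r^2)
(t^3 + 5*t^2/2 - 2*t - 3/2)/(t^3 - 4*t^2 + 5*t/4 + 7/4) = 2*(t + 3)/(2*t - 7)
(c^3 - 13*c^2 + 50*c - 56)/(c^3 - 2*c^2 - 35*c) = (c^2 - 6*c + 8)/(c*(c + 5))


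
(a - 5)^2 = a^2 - 10*a + 25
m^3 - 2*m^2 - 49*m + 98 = (m - 7)*(m - 2)*(m + 7)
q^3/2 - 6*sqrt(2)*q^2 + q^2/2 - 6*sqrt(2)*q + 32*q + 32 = (q/2 + 1/2)*(q - 8*sqrt(2))*(q - 4*sqrt(2))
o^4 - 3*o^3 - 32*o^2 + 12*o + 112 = (o - 7)*(o - 2)*(o + 2)*(o + 4)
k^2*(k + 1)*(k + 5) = k^4 + 6*k^3 + 5*k^2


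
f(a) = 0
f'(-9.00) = 0.00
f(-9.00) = 0.00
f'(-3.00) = 0.00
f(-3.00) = 0.00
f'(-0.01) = 0.00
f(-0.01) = 0.00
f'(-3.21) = 0.00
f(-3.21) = 0.00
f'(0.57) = 0.00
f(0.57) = 0.00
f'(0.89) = 0.00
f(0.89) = 0.00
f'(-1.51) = 0.00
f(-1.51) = 0.00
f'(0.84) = 0.00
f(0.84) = 0.00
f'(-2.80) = 0.00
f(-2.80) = 0.00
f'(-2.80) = 0.00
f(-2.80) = 0.00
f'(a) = 0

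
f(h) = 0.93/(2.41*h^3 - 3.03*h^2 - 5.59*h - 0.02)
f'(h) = 0.93*(-7.23*h^2 + 6.06*h + 5.59)/(2.41*h^3 - 3.03*h^2 - 5.59*h - 0.02)^2 = (-6.7239*h^2 + 5.6358*h + 5.1987)/(-2.41*h^3 + 3.03*h^2 + 5.59*h + 0.02)^2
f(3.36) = 0.02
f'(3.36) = -0.04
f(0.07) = -2.19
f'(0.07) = 30.74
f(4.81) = 0.01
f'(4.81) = -0.00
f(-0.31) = 0.69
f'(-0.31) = 1.54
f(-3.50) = -0.01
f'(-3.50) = -0.01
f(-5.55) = -0.00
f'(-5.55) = -0.00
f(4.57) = 0.01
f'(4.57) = -0.01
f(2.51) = 0.19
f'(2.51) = -0.93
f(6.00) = 0.00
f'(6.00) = -0.00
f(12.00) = 0.00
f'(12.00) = -0.00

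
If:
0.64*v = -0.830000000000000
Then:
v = -1.30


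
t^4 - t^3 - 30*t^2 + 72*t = t*(t - 4)*(t - 3)*(t + 6)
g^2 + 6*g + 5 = (g + 1)*(g + 5)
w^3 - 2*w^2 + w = w*(w - 1)^2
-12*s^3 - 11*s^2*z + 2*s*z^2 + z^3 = (-3*s + z)*(s + z)*(4*s + z)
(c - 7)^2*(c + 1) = c^3 - 13*c^2 + 35*c + 49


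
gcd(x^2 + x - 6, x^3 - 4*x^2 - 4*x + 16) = x - 2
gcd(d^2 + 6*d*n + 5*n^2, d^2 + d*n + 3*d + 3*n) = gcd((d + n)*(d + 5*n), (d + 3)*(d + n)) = d + n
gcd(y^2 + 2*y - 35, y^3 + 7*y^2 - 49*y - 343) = y + 7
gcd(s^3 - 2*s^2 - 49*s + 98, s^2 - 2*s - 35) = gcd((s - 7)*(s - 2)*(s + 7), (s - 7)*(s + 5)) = s - 7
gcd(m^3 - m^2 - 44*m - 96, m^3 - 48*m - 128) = m^2 - 4*m - 32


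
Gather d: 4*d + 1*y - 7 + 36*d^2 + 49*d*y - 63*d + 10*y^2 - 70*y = 36*d^2 + d*(49*y - 59) + 10*y^2 - 69*y - 7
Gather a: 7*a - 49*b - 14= 7*a - 49*b - 14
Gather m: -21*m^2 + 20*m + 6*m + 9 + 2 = -21*m^2 + 26*m + 11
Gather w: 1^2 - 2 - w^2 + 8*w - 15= -w^2 + 8*w - 16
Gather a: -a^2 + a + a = -a^2 + 2*a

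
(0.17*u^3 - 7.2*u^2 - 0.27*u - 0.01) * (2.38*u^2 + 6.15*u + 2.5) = 0.4046*u^5 - 16.0905*u^4 - 44.4976*u^3 - 19.6843*u^2 - 0.7365*u - 0.025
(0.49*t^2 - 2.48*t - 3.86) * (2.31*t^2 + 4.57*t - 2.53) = 1.1319*t^4 - 3.4895*t^3 - 21.4899*t^2 - 11.3658*t + 9.7658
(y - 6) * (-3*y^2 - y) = -3*y^3 + 17*y^2 + 6*y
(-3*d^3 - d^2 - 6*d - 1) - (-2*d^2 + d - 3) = -3*d^3 + d^2 - 7*d + 2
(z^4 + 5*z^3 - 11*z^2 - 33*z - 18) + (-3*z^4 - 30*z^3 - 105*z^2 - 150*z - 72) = -2*z^4 - 25*z^3 - 116*z^2 - 183*z - 90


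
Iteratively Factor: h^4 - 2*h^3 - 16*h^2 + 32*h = (h)*(h^3 - 2*h^2 - 16*h + 32) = h*(h - 4)*(h^2 + 2*h - 8) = h*(h - 4)*(h - 2)*(h + 4)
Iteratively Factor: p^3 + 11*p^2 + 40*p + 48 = (p + 3)*(p^2 + 8*p + 16) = (p + 3)*(p + 4)*(p + 4)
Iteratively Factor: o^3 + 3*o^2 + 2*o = (o + 1)*(o^2 + 2*o) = (o + 1)*(o + 2)*(o)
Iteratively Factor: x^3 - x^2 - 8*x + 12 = (x + 3)*(x^2 - 4*x + 4) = (x - 2)*(x + 3)*(x - 2)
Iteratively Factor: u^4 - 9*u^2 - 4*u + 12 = (u + 2)*(u^3 - 2*u^2 - 5*u + 6) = (u + 2)^2*(u^2 - 4*u + 3) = (u - 3)*(u + 2)^2*(u - 1)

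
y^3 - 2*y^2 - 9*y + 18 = (y - 3)*(y - 2)*(y + 3)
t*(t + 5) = t^2 + 5*t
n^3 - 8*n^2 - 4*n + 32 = (n - 8)*(n - 2)*(n + 2)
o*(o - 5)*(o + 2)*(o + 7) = o^4 + 4*o^3 - 31*o^2 - 70*o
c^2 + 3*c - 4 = (c - 1)*(c + 4)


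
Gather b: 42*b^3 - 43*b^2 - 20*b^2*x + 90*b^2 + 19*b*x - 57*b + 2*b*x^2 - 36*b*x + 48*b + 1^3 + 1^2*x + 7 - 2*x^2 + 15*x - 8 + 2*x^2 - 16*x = 42*b^3 + b^2*(47 - 20*x) + b*(2*x^2 - 17*x - 9)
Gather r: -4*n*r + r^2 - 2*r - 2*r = r^2 + r*(-4*n - 4)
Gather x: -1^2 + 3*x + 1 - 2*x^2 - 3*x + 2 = 2 - 2*x^2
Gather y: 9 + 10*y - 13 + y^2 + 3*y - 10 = y^2 + 13*y - 14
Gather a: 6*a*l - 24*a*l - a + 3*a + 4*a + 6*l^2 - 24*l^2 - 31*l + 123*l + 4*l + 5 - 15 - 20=a*(6 - 18*l) - 18*l^2 + 96*l - 30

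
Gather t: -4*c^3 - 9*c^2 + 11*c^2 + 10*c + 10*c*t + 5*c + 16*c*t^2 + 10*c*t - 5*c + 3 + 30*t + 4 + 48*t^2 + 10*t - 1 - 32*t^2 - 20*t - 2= -4*c^3 + 2*c^2 + 10*c + t^2*(16*c + 16) + t*(20*c + 20) + 4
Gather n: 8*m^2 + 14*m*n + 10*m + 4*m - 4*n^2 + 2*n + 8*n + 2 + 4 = 8*m^2 + 14*m - 4*n^2 + n*(14*m + 10) + 6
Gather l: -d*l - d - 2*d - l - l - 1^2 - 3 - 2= -3*d + l*(-d - 2) - 6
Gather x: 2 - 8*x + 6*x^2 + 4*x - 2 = 6*x^2 - 4*x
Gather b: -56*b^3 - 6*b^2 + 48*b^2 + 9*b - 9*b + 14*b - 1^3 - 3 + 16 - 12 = -56*b^3 + 42*b^2 + 14*b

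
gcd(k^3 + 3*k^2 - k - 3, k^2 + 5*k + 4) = k + 1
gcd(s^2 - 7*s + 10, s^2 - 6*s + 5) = s - 5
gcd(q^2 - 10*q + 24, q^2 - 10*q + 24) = q^2 - 10*q + 24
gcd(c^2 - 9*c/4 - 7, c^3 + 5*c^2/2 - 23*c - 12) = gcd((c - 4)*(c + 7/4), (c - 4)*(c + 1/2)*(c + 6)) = c - 4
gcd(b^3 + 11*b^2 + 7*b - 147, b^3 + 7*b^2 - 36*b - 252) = b + 7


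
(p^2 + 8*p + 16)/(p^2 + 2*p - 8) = (p + 4)/(p - 2)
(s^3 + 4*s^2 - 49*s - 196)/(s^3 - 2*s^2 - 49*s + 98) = (s + 4)/(s - 2)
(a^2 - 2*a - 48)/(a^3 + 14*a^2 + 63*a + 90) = (a - 8)/(a^2 + 8*a + 15)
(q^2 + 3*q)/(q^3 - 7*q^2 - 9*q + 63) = q/(q^2 - 10*q + 21)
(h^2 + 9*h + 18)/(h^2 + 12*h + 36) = (h + 3)/(h + 6)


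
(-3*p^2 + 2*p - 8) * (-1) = 3*p^2 - 2*p + 8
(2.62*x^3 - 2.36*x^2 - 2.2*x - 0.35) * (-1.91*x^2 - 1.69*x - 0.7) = -5.0042*x^5 + 0.0797999999999988*x^4 + 6.3564*x^3 + 6.0385*x^2 + 2.1315*x + 0.245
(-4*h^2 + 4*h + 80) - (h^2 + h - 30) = -5*h^2 + 3*h + 110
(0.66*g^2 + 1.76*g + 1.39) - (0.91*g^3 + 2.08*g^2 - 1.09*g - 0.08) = -0.91*g^3 - 1.42*g^2 + 2.85*g + 1.47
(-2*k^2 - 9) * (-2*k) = 4*k^3 + 18*k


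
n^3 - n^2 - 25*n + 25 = (n - 5)*(n - 1)*(n + 5)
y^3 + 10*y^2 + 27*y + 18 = (y + 1)*(y + 3)*(y + 6)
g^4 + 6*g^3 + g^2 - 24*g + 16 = (g - 1)^2*(g + 4)^2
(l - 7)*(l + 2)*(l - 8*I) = l^3 - 5*l^2 - 8*I*l^2 - 14*l + 40*I*l + 112*I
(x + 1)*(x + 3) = x^2 + 4*x + 3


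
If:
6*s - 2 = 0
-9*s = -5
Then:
No Solution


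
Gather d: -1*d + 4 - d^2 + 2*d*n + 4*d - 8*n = -d^2 + d*(2*n + 3) - 8*n + 4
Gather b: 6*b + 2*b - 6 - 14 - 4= 8*b - 24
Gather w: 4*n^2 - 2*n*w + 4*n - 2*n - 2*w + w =4*n^2 + 2*n + w*(-2*n - 1)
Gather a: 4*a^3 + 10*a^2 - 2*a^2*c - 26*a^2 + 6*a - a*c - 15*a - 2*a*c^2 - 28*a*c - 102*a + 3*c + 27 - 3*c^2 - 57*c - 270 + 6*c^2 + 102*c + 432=4*a^3 + a^2*(-2*c - 16) + a*(-2*c^2 - 29*c - 111) + 3*c^2 + 48*c + 189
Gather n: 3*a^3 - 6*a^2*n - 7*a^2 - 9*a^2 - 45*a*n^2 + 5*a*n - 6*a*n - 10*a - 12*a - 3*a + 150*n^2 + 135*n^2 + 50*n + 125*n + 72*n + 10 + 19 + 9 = 3*a^3 - 16*a^2 - 25*a + n^2*(285 - 45*a) + n*(-6*a^2 - a + 247) + 38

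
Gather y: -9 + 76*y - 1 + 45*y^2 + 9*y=45*y^2 + 85*y - 10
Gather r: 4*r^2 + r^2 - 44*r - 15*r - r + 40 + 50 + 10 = 5*r^2 - 60*r + 100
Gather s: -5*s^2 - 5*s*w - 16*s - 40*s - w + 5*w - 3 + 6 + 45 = -5*s^2 + s*(-5*w - 56) + 4*w + 48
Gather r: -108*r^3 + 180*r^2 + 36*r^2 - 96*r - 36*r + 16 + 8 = -108*r^3 + 216*r^2 - 132*r + 24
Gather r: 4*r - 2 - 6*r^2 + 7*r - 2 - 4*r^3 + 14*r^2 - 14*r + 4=-4*r^3 + 8*r^2 - 3*r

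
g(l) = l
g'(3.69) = 1.00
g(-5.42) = -5.42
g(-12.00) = -12.00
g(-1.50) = -1.50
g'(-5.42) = 1.00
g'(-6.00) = 1.00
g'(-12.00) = 1.00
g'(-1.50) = 1.00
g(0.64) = 0.64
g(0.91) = 0.91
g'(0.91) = 1.00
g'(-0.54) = 1.00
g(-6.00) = -6.00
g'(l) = 1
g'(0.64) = 1.00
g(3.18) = 3.18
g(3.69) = 3.69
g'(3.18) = 1.00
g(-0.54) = -0.54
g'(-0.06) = 1.00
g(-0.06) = -0.06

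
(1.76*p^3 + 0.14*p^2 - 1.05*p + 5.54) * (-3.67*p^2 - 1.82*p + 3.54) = -6.4592*p^5 - 3.717*p^4 + 9.8291*p^3 - 17.9252*p^2 - 13.7998*p + 19.6116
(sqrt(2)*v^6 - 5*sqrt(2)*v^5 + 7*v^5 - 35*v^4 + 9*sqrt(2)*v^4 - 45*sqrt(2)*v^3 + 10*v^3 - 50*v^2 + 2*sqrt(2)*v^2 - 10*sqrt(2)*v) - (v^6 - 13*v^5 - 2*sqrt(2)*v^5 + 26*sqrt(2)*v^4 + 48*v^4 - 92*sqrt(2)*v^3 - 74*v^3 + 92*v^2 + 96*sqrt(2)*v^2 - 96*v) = -v^6 + sqrt(2)*v^6 - 3*sqrt(2)*v^5 + 20*v^5 - 83*v^4 - 17*sqrt(2)*v^4 + 47*sqrt(2)*v^3 + 84*v^3 - 142*v^2 - 94*sqrt(2)*v^2 - 10*sqrt(2)*v + 96*v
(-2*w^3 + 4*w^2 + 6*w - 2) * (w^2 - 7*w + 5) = -2*w^5 + 18*w^4 - 32*w^3 - 24*w^2 + 44*w - 10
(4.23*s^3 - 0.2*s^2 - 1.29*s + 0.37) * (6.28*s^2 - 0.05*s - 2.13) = 26.5644*s^5 - 1.4675*s^4 - 17.1011*s^3 + 2.8141*s^2 + 2.7292*s - 0.7881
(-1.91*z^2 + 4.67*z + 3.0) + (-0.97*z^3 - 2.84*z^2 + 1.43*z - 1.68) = -0.97*z^3 - 4.75*z^2 + 6.1*z + 1.32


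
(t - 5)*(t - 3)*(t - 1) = t^3 - 9*t^2 + 23*t - 15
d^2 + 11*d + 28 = (d + 4)*(d + 7)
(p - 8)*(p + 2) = p^2 - 6*p - 16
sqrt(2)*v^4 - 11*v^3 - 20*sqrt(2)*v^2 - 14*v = v*(v - 7*sqrt(2))*(v + sqrt(2))*(sqrt(2)*v + 1)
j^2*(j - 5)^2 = j^4 - 10*j^3 + 25*j^2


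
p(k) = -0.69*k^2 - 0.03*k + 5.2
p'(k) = -1.38*k - 0.03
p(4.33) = -7.87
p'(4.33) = -6.01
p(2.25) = 1.64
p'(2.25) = -3.14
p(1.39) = 3.83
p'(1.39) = -1.95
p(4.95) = -11.86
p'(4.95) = -6.86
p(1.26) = 4.07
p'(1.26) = -1.77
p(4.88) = -11.38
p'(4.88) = -6.76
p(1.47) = 3.66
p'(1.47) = -2.06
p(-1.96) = 2.61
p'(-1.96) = 2.67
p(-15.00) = -149.60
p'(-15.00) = 20.67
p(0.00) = 5.20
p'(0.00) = -0.03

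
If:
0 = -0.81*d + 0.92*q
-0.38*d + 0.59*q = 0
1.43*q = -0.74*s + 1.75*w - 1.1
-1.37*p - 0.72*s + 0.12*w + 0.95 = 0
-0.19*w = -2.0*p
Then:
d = 0.00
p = 0.11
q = 0.00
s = 1.30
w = 1.18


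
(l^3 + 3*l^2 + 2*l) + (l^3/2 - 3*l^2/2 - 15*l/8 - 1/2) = 3*l^3/2 + 3*l^2/2 + l/8 - 1/2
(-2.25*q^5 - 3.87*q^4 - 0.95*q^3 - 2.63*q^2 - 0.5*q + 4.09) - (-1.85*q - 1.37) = -2.25*q^5 - 3.87*q^4 - 0.95*q^3 - 2.63*q^2 + 1.35*q + 5.46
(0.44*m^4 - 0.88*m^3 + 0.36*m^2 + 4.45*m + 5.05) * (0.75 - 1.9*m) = -0.836*m^5 + 2.002*m^4 - 1.344*m^3 - 8.185*m^2 - 6.2575*m + 3.7875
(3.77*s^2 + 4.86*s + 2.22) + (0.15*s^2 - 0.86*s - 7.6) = 3.92*s^2 + 4.0*s - 5.38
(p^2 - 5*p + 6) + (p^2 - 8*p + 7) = 2*p^2 - 13*p + 13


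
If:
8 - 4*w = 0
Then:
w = 2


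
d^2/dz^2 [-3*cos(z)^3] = 9*(1 - 3*sin(z)^2)*cos(z)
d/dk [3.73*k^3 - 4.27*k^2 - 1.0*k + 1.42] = 11.19*k^2 - 8.54*k - 1.0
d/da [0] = 0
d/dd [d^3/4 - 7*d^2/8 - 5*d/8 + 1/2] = 3*d^2/4 - 7*d/4 - 5/8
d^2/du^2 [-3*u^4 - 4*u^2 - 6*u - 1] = -36*u^2 - 8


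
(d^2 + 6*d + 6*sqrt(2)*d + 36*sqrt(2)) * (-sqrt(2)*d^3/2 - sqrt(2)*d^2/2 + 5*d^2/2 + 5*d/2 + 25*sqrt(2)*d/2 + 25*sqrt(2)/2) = -sqrt(2)*d^5/2 - 7*sqrt(2)*d^4/2 - 7*d^4/2 - 49*d^3/2 + 49*sqrt(2)*d^3/2 + 129*d^2 + 385*sqrt(2)*d^2/2 + 165*sqrt(2)*d + 1050*d + 900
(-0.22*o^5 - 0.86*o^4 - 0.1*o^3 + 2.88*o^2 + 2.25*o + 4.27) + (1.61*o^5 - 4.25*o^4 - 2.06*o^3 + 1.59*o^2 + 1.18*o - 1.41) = 1.39*o^5 - 5.11*o^4 - 2.16*o^3 + 4.47*o^2 + 3.43*o + 2.86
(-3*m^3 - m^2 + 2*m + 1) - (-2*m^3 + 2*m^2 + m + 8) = -m^3 - 3*m^2 + m - 7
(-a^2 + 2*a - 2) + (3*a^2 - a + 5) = 2*a^2 + a + 3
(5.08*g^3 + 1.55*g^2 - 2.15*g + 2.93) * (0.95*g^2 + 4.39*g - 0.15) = 4.826*g^5 + 23.7737*g^4 + 4.0*g^3 - 6.8875*g^2 + 13.1852*g - 0.4395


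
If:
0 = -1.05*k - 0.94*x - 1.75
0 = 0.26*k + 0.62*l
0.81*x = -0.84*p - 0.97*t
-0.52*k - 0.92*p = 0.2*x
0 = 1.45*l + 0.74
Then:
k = 1.22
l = -0.51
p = 0.01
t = 2.68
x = -3.22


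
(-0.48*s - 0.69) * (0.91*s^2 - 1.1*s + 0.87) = -0.4368*s^3 - 0.0999*s^2 + 0.3414*s - 0.6003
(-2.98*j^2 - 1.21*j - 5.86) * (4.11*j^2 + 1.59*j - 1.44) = -12.2478*j^4 - 9.7113*j^3 - 21.7173*j^2 - 7.575*j + 8.4384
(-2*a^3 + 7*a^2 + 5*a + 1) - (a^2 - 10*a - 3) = -2*a^3 + 6*a^2 + 15*a + 4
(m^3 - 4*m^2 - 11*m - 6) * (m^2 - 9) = m^5 - 4*m^4 - 20*m^3 + 30*m^2 + 99*m + 54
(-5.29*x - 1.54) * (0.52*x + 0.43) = -2.7508*x^2 - 3.0755*x - 0.6622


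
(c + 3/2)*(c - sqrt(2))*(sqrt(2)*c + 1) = sqrt(2)*c^3 - c^2 + 3*sqrt(2)*c^2/2 - 3*c/2 - sqrt(2)*c - 3*sqrt(2)/2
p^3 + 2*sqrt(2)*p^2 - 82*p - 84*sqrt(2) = (p - 6*sqrt(2))*(p + sqrt(2))*(p + 7*sqrt(2))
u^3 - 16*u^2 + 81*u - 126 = (u - 7)*(u - 6)*(u - 3)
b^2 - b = b*(b - 1)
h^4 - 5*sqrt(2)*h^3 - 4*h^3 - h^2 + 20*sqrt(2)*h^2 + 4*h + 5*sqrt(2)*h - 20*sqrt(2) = (h - 4)*(h - 1)*(h + 1)*(h - 5*sqrt(2))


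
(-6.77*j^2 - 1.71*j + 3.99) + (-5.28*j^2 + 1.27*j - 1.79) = -12.05*j^2 - 0.44*j + 2.2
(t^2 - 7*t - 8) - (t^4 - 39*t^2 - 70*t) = -t^4 + 40*t^2 + 63*t - 8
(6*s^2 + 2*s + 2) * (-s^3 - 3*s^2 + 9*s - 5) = -6*s^5 - 20*s^4 + 46*s^3 - 18*s^2 + 8*s - 10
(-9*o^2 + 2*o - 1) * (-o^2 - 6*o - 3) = 9*o^4 + 52*o^3 + 16*o^2 + 3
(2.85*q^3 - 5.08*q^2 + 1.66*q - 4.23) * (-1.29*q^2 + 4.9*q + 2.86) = -3.6765*q^5 + 20.5182*q^4 - 18.8824*q^3 - 0.938099999999999*q^2 - 15.9794*q - 12.0978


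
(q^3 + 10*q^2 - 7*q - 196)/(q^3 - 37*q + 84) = (q + 7)/(q - 3)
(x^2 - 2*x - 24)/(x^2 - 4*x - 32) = (x - 6)/(x - 8)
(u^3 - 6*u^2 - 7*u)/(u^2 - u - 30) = u*(-u^2 + 6*u + 7)/(-u^2 + u + 30)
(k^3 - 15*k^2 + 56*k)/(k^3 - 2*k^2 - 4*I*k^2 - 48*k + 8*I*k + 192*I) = k*(k - 7)/(k^2 + 2*k*(3 - 2*I) - 24*I)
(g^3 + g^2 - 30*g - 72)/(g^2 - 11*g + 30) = (g^2 + 7*g + 12)/(g - 5)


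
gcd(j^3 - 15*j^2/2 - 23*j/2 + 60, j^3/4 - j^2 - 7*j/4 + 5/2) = 1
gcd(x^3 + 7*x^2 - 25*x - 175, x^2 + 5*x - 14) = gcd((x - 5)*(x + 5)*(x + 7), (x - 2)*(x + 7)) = x + 7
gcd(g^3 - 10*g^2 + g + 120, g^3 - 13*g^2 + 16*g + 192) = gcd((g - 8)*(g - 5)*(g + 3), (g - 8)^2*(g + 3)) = g^2 - 5*g - 24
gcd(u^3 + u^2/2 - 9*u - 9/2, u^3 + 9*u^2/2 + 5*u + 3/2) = u^2 + 7*u/2 + 3/2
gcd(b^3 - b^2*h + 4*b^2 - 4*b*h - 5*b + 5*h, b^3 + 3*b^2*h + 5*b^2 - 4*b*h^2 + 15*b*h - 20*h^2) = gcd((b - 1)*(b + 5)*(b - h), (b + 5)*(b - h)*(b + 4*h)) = b^2 - b*h + 5*b - 5*h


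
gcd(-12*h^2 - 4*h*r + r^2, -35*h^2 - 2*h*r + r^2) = 1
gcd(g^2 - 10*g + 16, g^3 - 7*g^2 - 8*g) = g - 8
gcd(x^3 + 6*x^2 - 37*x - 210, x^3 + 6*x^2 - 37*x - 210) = x^3 + 6*x^2 - 37*x - 210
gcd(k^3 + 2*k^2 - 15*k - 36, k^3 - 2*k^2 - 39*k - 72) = k^2 + 6*k + 9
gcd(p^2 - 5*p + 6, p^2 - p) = 1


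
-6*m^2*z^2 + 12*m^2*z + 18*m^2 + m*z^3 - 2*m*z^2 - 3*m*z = (-6*m + z)*(z - 3)*(m*z + m)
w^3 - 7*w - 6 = (w - 3)*(w + 1)*(w + 2)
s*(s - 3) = s^2 - 3*s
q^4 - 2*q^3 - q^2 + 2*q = q*(q - 2)*(q - 1)*(q + 1)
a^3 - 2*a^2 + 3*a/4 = a*(a - 3/2)*(a - 1/2)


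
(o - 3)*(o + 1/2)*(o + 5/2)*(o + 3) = o^4 + 3*o^3 - 31*o^2/4 - 27*o - 45/4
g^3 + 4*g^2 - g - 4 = (g - 1)*(g + 1)*(g + 4)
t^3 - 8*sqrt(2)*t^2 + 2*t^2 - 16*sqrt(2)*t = t*(t + 2)*(t - 8*sqrt(2))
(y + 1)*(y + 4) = y^2 + 5*y + 4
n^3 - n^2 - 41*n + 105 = (n - 5)*(n - 3)*(n + 7)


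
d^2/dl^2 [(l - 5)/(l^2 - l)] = 2*(3*l*(2 - l)*(l - 1) + (l - 5)*(2*l - 1)^2)/(l^3*(l - 1)^3)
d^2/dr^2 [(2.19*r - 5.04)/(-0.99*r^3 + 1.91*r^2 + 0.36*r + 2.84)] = (-12.878514*r^5 + 84.122874*r^4 - 170.021886*r^3 + 25.65216*r^2 + 177.092424*r - 48.893472)/(0.970299*r^9 - 5.615973*r^8 + 9.776349*r^7 - 11.233979*r^6 + 28.6659*r^5 - 25.751364*r^4 + 12.191472*r^3 - 47.32008*r^2 - 8.710848*r - 22.906304)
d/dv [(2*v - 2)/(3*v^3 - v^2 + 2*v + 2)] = 4*(-3*v^3 + 5*v^2 - v + 2)/(9*v^6 - 6*v^5 + 13*v^4 + 8*v^3 + 8*v + 4)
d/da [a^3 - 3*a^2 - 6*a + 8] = 3*a^2 - 6*a - 6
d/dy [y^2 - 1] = 2*y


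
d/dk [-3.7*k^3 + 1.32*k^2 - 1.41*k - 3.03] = -11.1*k^2 + 2.64*k - 1.41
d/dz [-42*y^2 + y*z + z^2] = y + 2*z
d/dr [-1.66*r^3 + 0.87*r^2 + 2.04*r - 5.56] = -4.98*r^2 + 1.74*r + 2.04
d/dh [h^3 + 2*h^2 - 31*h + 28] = 3*h^2 + 4*h - 31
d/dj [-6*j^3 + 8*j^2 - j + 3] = -18*j^2 + 16*j - 1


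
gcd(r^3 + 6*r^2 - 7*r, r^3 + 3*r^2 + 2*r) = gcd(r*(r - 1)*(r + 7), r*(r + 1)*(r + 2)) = r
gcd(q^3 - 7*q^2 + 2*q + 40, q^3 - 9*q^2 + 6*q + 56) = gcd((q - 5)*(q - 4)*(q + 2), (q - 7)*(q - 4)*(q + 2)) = q^2 - 2*q - 8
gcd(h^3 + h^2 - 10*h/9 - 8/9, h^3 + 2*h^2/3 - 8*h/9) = h + 4/3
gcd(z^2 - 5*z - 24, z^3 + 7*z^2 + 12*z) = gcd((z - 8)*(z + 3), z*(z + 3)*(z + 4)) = z + 3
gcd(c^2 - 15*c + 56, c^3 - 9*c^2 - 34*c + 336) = c^2 - 15*c + 56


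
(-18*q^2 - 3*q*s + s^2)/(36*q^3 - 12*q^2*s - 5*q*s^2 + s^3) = -1/(2*q - s)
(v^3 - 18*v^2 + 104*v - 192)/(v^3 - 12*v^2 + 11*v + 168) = (v^2 - 10*v + 24)/(v^2 - 4*v - 21)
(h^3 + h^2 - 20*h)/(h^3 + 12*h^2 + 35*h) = (h - 4)/(h + 7)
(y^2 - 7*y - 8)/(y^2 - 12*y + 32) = (y + 1)/(y - 4)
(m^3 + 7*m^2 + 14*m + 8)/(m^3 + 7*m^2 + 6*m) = (m^2 + 6*m + 8)/(m*(m + 6))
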